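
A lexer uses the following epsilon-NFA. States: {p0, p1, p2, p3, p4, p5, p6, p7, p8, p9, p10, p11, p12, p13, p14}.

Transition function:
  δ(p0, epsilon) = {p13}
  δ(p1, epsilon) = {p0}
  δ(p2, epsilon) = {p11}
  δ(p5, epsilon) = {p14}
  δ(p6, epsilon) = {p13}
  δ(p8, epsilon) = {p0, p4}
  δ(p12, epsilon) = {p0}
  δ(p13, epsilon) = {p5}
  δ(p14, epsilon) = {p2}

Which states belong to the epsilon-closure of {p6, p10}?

{p2, p5, p6, p10, p11, p13, p14}

Start with {p6, p10}.
From p6 via epsilon: add p13.
From p13 via epsilon: add p5.
From p5 via epsilon: add p14.
From p14 via epsilon: add p2.
From p2 via epsilon: add p11.
No new states can be added; the closed set is {p2, p5, p6, p10, p11, p13, p14}.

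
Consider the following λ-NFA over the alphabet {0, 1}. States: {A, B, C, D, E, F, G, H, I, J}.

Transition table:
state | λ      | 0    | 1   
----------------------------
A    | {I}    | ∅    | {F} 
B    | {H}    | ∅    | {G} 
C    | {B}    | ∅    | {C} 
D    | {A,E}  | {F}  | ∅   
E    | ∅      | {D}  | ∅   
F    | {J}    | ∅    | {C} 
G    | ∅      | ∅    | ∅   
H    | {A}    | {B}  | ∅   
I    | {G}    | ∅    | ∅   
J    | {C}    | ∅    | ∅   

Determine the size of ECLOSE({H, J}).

7

Start with {H, J}.
From H via λ: add A.
From J via λ: add C.
From A via λ: add I.
From C via λ: add B.
From I via λ: add G.
λ-closure = {A, B, C, G, H, I, J}, which has 7 states.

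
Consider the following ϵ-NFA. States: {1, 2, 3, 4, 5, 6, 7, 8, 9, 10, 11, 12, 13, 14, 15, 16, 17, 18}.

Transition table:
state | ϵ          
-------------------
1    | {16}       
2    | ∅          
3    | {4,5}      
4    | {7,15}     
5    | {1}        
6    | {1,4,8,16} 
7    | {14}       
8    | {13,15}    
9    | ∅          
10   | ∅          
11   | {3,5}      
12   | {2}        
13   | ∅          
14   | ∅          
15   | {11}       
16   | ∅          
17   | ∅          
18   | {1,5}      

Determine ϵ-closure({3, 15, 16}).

{1, 3, 4, 5, 7, 11, 14, 15, 16}

Start with {3, 15, 16}.
From 3 via ϵ: add 4, 5.
From 15 via ϵ: add 11.
From 4 via ϵ: add 7.
From 5 via ϵ: add 1.
From 7 via ϵ: add 14.
No new states can be added; the closed set is {1, 3, 4, 5, 7, 11, 14, 15, 16}.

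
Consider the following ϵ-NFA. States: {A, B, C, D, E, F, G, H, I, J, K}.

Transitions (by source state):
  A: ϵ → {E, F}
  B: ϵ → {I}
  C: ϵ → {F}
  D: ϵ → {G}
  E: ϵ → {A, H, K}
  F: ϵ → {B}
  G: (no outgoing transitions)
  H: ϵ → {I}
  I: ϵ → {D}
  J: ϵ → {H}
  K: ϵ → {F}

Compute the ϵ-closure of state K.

Start with {K}.
From K via ϵ: add F.
From F via ϵ: add B.
From B via ϵ: add I.
From I via ϵ: add D.
From D via ϵ: add G.
No new states can be added; the closed set is {B, D, F, G, I, K}.

{B, D, F, G, I, K}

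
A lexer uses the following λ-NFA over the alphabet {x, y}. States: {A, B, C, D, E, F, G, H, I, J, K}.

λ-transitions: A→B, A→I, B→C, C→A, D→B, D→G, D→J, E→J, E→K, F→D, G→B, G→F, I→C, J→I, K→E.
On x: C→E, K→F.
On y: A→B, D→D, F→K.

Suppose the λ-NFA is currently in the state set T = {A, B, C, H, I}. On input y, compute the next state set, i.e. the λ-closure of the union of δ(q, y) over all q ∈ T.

{A, B, C, I}

A on y → {B}.
No y-transition from B, C, H, I.
Union after reading y: {B}.
Now take the λ-closure:
From B via λ: add C.
From C via λ: add A.
From A via λ: add I.
No new states can be added; the closed set is {A, B, C, I}.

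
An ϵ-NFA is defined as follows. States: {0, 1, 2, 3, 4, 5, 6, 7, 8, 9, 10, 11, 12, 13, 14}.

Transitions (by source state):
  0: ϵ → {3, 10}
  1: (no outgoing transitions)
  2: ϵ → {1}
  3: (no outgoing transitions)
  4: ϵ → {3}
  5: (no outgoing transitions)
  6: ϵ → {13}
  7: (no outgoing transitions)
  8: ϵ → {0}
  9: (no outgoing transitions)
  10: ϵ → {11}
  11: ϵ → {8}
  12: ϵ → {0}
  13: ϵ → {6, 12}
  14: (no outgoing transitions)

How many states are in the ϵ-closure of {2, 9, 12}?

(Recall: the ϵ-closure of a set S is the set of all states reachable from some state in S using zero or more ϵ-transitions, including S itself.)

Start with {2, 9, 12}.
From 2 via ϵ: add 1.
From 12 via ϵ: add 0.
From 0 via ϵ: add 3, 10.
From 10 via ϵ: add 11.
From 11 via ϵ: add 8.
ϵ-closure = {0, 1, 2, 3, 8, 9, 10, 11, 12}, which has 9 states.

9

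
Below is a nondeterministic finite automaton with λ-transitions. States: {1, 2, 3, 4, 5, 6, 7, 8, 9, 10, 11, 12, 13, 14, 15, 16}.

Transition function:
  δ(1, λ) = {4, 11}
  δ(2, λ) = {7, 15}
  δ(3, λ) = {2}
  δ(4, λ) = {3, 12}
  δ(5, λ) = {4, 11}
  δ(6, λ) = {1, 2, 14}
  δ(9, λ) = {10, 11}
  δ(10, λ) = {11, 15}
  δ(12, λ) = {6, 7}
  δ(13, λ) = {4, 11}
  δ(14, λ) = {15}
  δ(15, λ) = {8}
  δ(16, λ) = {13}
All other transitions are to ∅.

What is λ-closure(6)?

{1, 2, 3, 4, 6, 7, 8, 11, 12, 14, 15}

Start with {6}.
From 6 via λ: add 1, 2, 14.
From 1 via λ: add 4, 11.
From 2 via λ: add 7, 15.
From 4 via λ: add 3, 12.
From 15 via λ: add 8.
No new states can be added; the closed set is {1, 2, 3, 4, 6, 7, 8, 11, 12, 14, 15}.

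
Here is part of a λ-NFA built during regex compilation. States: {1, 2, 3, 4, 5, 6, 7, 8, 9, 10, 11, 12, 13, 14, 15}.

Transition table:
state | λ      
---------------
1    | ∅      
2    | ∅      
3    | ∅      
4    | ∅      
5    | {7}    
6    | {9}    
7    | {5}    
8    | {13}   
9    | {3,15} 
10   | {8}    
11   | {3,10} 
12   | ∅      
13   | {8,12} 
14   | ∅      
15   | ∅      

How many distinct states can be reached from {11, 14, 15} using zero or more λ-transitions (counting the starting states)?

8

Start with {11, 14, 15}.
From 11 via λ: add 3, 10.
From 10 via λ: add 8.
From 8 via λ: add 13.
From 13 via λ: add 12.
λ-closure = {3, 8, 10, 11, 12, 13, 14, 15}, which has 8 states.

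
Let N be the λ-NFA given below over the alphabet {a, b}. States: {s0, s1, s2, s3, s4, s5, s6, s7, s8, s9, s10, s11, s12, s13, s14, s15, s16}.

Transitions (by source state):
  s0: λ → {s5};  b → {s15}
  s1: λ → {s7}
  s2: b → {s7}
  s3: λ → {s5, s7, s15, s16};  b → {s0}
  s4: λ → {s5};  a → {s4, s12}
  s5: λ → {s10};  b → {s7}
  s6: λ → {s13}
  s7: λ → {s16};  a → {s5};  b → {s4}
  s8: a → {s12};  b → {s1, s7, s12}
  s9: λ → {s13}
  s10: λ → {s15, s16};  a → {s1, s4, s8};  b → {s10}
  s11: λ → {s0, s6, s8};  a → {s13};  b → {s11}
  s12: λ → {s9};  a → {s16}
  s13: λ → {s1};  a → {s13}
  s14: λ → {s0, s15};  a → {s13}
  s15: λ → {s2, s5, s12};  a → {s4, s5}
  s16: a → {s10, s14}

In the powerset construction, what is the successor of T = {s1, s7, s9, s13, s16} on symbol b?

{s1, s2, s4, s5, s7, s9, s10, s12, s13, s15, s16}

s7 on b → {s4}.
No b-transition from s1, s9, s13, s16.
Union after reading b: {s4}.
Now take the λ-closure:
From s4 via λ: add s5.
From s5 via λ: add s10.
From s10 via λ: add s15, s16.
From s15 via λ: add s2, s12.
From s12 via λ: add s9.
From s9 via λ: add s13.
From s13 via λ: add s1.
From s1 via λ: add s7.
No new states can be added; the closed set is {s1, s2, s4, s5, s7, s9, s10, s12, s13, s15, s16}.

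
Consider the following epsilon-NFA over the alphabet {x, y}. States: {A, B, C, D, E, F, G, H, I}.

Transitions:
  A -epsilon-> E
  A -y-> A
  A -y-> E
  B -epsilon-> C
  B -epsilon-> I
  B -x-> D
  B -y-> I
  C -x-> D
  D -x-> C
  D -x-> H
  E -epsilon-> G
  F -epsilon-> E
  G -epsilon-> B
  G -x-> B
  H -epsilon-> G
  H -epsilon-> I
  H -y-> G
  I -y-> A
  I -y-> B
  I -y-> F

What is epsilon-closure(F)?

Start with {F}.
From F via epsilon: add E.
From E via epsilon: add G.
From G via epsilon: add B.
From B via epsilon: add C, I.
No new states can be added; the closed set is {B, C, E, F, G, I}.

{B, C, E, F, G, I}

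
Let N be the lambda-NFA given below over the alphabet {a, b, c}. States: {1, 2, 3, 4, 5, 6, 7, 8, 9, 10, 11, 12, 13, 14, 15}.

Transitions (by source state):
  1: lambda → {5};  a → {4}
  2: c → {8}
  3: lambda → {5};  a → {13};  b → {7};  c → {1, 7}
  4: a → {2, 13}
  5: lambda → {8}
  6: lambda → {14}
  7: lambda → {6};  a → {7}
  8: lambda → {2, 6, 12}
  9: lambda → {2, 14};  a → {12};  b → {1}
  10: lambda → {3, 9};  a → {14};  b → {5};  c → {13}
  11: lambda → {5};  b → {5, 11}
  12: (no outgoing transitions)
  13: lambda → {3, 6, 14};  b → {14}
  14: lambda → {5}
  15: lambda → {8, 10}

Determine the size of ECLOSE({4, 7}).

Start with {4, 7}.
From 7 via lambda: add 6.
From 6 via lambda: add 14.
From 14 via lambda: add 5.
From 5 via lambda: add 8.
From 8 via lambda: add 2, 12.
lambda-closure = {2, 4, 5, 6, 7, 8, 12, 14}, which has 8 states.

8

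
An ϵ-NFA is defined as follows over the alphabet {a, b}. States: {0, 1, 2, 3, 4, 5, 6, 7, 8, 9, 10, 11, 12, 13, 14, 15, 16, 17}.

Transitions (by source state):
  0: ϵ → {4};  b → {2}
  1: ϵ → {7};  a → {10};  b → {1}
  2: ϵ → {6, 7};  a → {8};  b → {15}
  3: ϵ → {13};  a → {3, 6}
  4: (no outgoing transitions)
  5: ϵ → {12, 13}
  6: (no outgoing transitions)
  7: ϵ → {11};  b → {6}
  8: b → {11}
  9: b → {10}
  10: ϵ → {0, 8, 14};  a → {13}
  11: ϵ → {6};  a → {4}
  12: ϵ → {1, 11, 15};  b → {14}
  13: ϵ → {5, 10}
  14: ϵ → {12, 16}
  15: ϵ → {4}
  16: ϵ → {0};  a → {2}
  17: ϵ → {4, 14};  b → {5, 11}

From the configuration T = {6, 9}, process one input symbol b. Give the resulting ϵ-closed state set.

9 on b → {10}.
No b-transition from 6.
Union after reading b: {10}.
Now take the ϵ-closure:
From 10 via ϵ: add 0, 8, 14.
From 0 via ϵ: add 4.
From 14 via ϵ: add 12, 16.
From 12 via ϵ: add 1, 11, 15.
From 1 via ϵ: add 7.
From 11 via ϵ: add 6.
No new states can be added; the closed set is {0, 1, 4, 6, 7, 8, 10, 11, 12, 14, 15, 16}.

{0, 1, 4, 6, 7, 8, 10, 11, 12, 14, 15, 16}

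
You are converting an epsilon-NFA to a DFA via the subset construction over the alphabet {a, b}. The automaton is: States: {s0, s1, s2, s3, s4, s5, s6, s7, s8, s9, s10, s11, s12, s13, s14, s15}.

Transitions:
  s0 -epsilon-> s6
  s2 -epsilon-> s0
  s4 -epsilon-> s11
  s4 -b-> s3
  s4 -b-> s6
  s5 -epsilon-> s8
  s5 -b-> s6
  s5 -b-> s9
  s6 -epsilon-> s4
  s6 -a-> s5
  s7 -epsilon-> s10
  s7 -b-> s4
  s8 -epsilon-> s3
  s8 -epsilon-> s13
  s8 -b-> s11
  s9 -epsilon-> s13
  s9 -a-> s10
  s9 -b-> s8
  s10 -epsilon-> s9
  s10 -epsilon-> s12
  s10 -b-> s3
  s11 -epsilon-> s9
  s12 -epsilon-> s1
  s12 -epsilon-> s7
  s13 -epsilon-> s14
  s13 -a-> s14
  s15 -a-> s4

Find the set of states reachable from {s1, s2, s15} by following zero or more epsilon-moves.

Start with {s1, s2, s15}.
From s2 via epsilon: add s0.
From s0 via epsilon: add s6.
From s6 via epsilon: add s4.
From s4 via epsilon: add s11.
From s11 via epsilon: add s9.
From s9 via epsilon: add s13.
From s13 via epsilon: add s14.
No new states can be added; the closed set is {s0, s1, s2, s4, s6, s9, s11, s13, s14, s15}.

{s0, s1, s2, s4, s6, s9, s11, s13, s14, s15}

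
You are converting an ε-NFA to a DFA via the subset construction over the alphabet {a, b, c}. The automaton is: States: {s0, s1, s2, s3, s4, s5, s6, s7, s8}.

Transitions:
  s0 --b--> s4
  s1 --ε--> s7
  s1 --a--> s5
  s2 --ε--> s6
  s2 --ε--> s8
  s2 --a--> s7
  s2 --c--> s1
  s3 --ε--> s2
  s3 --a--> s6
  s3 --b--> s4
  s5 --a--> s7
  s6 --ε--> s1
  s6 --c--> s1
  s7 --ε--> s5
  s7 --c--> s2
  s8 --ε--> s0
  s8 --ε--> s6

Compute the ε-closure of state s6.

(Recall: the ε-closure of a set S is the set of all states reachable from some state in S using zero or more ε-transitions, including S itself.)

{s1, s5, s6, s7}

Start with {s6}.
From s6 via ε: add s1.
From s1 via ε: add s7.
From s7 via ε: add s5.
No new states can be added; the closed set is {s1, s5, s6, s7}.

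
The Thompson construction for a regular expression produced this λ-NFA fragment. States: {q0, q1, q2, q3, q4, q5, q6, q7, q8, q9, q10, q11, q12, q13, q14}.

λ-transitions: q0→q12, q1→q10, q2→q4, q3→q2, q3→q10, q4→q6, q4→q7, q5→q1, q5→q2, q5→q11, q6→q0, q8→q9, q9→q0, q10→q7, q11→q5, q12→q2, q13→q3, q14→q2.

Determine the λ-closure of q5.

Start with {q5}.
From q5 via λ: add q1, q2, q11.
From q1 via λ: add q10.
From q2 via λ: add q4.
From q4 via λ: add q6, q7.
From q6 via λ: add q0.
From q0 via λ: add q12.
No new states can be added; the closed set is {q0, q1, q2, q4, q5, q6, q7, q10, q11, q12}.

{q0, q1, q2, q4, q5, q6, q7, q10, q11, q12}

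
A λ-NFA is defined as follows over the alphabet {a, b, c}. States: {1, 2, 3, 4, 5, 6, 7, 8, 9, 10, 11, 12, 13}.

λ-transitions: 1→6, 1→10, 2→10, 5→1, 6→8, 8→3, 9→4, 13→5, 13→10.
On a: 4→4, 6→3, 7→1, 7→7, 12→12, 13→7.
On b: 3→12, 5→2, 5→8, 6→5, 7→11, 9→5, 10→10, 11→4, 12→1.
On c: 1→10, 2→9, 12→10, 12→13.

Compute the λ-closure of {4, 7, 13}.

{1, 3, 4, 5, 6, 7, 8, 10, 13}

Start with {4, 7, 13}.
From 13 via λ: add 5, 10.
From 5 via λ: add 1.
From 1 via λ: add 6.
From 6 via λ: add 8.
From 8 via λ: add 3.
No new states can be added; the closed set is {1, 3, 4, 5, 6, 7, 8, 10, 13}.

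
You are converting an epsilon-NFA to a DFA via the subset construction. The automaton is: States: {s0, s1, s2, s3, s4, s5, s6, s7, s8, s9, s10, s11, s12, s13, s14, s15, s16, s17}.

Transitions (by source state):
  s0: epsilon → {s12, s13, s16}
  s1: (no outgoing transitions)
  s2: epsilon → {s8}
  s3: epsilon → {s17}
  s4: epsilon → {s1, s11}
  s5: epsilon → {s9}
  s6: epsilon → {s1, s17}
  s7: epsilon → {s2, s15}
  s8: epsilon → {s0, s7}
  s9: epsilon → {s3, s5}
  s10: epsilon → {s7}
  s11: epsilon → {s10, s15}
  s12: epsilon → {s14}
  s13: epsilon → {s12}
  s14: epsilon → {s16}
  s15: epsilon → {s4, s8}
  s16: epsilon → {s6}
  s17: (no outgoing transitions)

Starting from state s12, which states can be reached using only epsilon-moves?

{s1, s6, s12, s14, s16, s17}

Start with {s12}.
From s12 via epsilon: add s14.
From s14 via epsilon: add s16.
From s16 via epsilon: add s6.
From s6 via epsilon: add s1, s17.
No new states can be added; the closed set is {s1, s6, s12, s14, s16, s17}.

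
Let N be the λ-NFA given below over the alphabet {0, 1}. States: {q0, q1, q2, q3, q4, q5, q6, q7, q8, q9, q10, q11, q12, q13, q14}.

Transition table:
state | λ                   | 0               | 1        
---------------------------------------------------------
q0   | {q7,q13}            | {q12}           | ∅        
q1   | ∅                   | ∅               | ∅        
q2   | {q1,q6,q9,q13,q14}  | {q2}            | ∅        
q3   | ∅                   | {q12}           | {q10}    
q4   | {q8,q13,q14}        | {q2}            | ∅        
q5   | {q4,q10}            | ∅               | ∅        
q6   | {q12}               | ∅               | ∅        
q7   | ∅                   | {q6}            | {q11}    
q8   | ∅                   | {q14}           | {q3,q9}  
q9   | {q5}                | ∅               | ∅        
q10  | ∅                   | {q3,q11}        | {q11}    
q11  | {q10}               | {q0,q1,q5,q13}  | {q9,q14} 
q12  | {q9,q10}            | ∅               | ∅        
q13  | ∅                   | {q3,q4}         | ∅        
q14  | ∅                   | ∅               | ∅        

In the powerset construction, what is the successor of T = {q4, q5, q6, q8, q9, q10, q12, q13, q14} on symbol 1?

{q3, q4, q5, q8, q9, q10, q11, q13, q14}

q8 on 1 → {q3, q9}.
q10 on 1 → {q11}.
No 1-transition from q4, q5, q6, q9, q12, q13, q14.
Union after reading 1: {q3, q9, q11}.
Now take the λ-closure:
From q9 via λ: add q5.
From q11 via λ: add q10.
From q5 via λ: add q4.
From q4 via λ: add q8, q13, q14.
No new states can be added; the closed set is {q3, q4, q5, q8, q9, q10, q11, q13, q14}.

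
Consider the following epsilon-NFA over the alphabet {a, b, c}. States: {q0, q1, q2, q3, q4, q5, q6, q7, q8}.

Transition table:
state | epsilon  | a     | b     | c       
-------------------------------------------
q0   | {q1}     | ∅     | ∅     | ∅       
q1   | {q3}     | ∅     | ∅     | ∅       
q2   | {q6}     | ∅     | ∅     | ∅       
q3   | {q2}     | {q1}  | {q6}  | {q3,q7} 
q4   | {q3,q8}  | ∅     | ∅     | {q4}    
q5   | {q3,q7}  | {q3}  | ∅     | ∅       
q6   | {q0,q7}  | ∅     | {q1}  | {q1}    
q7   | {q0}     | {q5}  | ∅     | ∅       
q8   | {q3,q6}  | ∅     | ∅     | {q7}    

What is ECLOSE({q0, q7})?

Start with {q0, q7}.
From q0 via epsilon: add q1.
From q1 via epsilon: add q3.
From q3 via epsilon: add q2.
From q2 via epsilon: add q6.
No new states can be added; the closed set is {q0, q1, q2, q3, q6, q7}.

{q0, q1, q2, q3, q6, q7}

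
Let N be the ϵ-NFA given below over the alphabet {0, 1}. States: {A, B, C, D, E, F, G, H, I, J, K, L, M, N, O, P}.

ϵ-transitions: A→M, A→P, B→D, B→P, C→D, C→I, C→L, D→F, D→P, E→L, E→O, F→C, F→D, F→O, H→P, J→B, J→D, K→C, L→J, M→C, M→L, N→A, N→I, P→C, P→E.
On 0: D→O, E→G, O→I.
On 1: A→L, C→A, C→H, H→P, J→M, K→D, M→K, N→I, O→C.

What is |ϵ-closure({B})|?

Start with {B}.
From B via ϵ: add D, P.
From D via ϵ: add F.
From P via ϵ: add C, E.
From C via ϵ: add I, L.
From E via ϵ: add O.
From L via ϵ: add J.
ϵ-closure = {B, C, D, E, F, I, J, L, O, P}, which has 10 states.

10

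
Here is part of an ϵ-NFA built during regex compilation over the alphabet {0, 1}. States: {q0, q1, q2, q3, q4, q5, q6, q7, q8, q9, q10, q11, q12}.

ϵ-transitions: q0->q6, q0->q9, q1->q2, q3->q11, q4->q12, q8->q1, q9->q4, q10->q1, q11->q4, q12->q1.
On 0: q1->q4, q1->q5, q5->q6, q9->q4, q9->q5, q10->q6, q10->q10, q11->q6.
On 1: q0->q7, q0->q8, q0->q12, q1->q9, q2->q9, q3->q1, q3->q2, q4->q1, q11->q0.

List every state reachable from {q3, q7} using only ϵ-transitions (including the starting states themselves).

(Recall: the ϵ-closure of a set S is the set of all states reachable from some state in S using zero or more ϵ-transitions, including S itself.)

Start with {q3, q7}.
From q3 via ϵ: add q11.
From q11 via ϵ: add q4.
From q4 via ϵ: add q12.
From q12 via ϵ: add q1.
From q1 via ϵ: add q2.
No new states can be added; the closed set is {q1, q2, q3, q4, q7, q11, q12}.

{q1, q2, q3, q4, q7, q11, q12}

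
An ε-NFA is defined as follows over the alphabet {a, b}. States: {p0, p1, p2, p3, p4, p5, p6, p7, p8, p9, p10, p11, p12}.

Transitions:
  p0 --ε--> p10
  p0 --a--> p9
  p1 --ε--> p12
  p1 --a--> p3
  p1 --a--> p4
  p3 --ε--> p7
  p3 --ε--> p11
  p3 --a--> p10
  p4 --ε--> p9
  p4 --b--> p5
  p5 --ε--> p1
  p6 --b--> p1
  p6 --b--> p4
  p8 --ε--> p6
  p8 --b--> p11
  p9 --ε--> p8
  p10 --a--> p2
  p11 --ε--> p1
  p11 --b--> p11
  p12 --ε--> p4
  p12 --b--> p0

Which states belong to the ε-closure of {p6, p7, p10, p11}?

{p1, p4, p6, p7, p8, p9, p10, p11, p12}

Start with {p6, p7, p10, p11}.
From p11 via ε: add p1.
From p1 via ε: add p12.
From p12 via ε: add p4.
From p4 via ε: add p9.
From p9 via ε: add p8.
No new states can be added; the closed set is {p1, p4, p6, p7, p8, p9, p10, p11, p12}.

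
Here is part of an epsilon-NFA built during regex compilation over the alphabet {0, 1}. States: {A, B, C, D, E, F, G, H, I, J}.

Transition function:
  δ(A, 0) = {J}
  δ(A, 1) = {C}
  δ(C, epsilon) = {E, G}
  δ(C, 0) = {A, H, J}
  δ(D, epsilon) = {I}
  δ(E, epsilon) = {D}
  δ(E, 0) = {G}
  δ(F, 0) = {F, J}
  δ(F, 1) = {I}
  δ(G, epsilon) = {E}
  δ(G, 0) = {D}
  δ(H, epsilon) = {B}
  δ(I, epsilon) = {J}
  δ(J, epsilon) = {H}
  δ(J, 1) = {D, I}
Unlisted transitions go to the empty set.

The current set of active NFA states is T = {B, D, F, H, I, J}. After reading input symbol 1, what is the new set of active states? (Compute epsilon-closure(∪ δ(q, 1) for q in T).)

F on 1 → {I}.
J on 1 → {D, I}.
No 1-transition from B, D, H, I.
Union after reading 1: {D, I}.
Now take the epsilon-closure:
From I via epsilon: add J.
From J via epsilon: add H.
From H via epsilon: add B.
No new states can be added; the closed set is {B, D, H, I, J}.

{B, D, H, I, J}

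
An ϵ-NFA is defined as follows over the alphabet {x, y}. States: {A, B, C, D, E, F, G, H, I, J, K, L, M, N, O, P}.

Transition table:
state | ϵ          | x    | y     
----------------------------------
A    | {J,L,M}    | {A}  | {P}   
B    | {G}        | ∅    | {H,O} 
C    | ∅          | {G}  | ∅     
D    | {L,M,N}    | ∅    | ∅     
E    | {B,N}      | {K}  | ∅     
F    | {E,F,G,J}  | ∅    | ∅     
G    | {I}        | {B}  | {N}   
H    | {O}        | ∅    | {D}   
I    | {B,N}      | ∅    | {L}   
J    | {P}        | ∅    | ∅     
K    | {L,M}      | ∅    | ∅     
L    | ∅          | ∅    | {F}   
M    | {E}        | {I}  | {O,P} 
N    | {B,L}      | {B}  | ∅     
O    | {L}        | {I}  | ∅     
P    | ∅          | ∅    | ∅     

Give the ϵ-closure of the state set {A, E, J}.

Start with {A, E, J}.
From A via ϵ: add L, M.
From E via ϵ: add B, N.
From J via ϵ: add P.
From B via ϵ: add G.
From G via ϵ: add I.
No new states can be added; the closed set is {A, B, E, G, I, J, L, M, N, P}.

{A, B, E, G, I, J, L, M, N, P}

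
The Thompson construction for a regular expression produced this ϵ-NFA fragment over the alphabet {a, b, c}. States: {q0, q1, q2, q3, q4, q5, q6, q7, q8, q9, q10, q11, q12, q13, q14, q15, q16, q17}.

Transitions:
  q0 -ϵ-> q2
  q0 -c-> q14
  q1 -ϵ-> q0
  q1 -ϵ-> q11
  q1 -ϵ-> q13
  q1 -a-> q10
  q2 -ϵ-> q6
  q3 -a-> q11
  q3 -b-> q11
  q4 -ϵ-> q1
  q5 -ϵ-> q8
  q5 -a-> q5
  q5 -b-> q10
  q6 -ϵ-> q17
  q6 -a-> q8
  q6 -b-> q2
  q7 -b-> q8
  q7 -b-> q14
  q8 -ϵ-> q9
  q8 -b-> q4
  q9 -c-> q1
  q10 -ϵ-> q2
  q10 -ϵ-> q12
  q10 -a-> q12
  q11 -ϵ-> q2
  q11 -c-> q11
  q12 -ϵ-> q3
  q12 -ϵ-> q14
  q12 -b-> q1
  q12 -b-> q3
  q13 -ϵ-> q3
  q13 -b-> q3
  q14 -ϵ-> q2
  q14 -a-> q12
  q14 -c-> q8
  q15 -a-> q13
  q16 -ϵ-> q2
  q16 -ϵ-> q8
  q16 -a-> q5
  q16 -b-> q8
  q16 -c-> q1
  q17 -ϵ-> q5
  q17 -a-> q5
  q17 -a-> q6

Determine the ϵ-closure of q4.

Start with {q4}.
From q4 via ϵ: add q1.
From q1 via ϵ: add q0, q11, q13.
From q0 via ϵ: add q2.
From q13 via ϵ: add q3.
From q2 via ϵ: add q6.
From q6 via ϵ: add q17.
From q17 via ϵ: add q5.
From q5 via ϵ: add q8.
From q8 via ϵ: add q9.
No new states can be added; the closed set is {q0, q1, q2, q3, q4, q5, q6, q8, q9, q11, q13, q17}.

{q0, q1, q2, q3, q4, q5, q6, q8, q9, q11, q13, q17}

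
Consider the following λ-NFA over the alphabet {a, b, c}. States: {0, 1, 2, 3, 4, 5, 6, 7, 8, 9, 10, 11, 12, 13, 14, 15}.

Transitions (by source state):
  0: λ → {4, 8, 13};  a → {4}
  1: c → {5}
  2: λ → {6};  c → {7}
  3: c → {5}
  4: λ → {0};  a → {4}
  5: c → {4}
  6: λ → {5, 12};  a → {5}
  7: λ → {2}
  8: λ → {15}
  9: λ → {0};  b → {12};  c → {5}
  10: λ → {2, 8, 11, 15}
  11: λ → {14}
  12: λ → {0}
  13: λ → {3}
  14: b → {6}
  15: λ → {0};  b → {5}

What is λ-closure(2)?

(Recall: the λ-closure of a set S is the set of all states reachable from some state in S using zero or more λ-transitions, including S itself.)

Start with {2}.
From 2 via λ: add 6.
From 6 via λ: add 5, 12.
From 12 via λ: add 0.
From 0 via λ: add 4, 8, 13.
From 8 via λ: add 15.
From 13 via λ: add 3.
No new states can be added; the closed set is {0, 2, 3, 4, 5, 6, 8, 12, 13, 15}.

{0, 2, 3, 4, 5, 6, 8, 12, 13, 15}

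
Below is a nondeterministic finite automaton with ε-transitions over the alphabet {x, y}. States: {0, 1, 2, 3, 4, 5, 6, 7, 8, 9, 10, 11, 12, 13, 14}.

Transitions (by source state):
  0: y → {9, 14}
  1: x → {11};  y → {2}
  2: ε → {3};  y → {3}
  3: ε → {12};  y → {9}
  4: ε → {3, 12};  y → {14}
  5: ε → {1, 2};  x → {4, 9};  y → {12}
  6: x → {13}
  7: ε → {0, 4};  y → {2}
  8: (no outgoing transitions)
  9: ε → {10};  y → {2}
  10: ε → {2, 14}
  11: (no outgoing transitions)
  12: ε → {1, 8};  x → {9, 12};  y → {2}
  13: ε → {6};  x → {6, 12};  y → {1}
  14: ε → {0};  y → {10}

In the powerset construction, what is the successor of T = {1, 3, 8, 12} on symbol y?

{0, 1, 2, 3, 8, 9, 10, 12, 14}

1 on y → {2}.
3 on y → {9}.
12 on y → {2}.
No y-transition from 8.
Union after reading y: {2, 9}.
Now take the ε-closure:
From 2 via ε: add 3.
From 9 via ε: add 10.
From 3 via ε: add 12.
From 10 via ε: add 14.
From 12 via ε: add 1, 8.
From 14 via ε: add 0.
No new states can be added; the closed set is {0, 1, 2, 3, 8, 9, 10, 12, 14}.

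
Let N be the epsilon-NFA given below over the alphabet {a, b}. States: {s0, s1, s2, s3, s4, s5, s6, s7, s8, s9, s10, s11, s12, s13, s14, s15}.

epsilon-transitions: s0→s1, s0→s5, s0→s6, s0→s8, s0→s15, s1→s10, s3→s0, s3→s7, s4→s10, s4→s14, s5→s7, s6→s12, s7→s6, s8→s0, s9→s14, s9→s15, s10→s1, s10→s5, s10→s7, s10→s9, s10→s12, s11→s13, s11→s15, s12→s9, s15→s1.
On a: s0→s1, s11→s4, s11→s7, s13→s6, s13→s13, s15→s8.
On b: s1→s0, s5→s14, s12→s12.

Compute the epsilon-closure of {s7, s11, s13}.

Start with {s7, s11, s13}.
From s7 via epsilon: add s6.
From s11 via epsilon: add s15.
From s6 via epsilon: add s12.
From s15 via epsilon: add s1.
From s1 via epsilon: add s10.
From s12 via epsilon: add s9.
From s9 via epsilon: add s14.
From s10 via epsilon: add s5.
No new states can be added; the closed set is {s1, s5, s6, s7, s9, s10, s11, s12, s13, s14, s15}.

{s1, s5, s6, s7, s9, s10, s11, s12, s13, s14, s15}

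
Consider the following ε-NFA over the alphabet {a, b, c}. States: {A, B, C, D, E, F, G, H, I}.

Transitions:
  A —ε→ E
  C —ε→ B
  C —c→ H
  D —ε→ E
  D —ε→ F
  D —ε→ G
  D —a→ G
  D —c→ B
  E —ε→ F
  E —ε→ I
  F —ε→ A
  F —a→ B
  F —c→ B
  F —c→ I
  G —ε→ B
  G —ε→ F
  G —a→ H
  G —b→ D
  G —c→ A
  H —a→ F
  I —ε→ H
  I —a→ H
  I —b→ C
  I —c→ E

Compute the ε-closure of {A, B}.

{A, B, E, F, H, I}

Start with {A, B}.
From A via ε: add E.
From E via ε: add F, I.
From I via ε: add H.
No new states can be added; the closed set is {A, B, E, F, H, I}.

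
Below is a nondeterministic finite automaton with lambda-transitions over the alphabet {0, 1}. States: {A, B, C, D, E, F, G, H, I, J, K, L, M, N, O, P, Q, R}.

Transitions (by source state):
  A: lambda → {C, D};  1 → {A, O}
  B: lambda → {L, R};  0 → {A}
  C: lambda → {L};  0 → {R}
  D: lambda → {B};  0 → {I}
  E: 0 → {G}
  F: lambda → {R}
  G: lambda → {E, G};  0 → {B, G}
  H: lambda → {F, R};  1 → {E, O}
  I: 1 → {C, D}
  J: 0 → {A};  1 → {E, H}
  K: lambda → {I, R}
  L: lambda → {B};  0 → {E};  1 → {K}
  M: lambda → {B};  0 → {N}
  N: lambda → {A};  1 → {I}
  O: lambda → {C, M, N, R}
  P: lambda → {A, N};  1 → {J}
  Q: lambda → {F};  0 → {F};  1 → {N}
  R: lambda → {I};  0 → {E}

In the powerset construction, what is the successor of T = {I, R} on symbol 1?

{B, C, D, I, L, R}

I on 1 → {C, D}.
No 1-transition from R.
Union after reading 1: {C, D}.
Now take the lambda-closure:
From C via lambda: add L.
From D via lambda: add B.
From B via lambda: add R.
From R via lambda: add I.
No new states can be added; the closed set is {B, C, D, I, L, R}.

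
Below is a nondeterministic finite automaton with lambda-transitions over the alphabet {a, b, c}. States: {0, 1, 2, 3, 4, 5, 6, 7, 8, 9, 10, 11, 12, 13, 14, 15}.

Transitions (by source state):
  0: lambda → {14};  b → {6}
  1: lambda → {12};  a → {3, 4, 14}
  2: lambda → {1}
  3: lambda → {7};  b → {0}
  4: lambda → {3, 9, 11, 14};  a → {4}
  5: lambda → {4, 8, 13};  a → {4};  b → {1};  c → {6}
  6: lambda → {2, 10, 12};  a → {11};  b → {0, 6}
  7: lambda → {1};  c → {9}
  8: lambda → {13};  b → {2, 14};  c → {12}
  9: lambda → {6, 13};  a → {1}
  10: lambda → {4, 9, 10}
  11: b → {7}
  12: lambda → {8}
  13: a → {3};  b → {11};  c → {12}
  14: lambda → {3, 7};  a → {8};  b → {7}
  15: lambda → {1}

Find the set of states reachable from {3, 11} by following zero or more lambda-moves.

{1, 3, 7, 8, 11, 12, 13}

Start with {3, 11}.
From 3 via lambda: add 7.
From 7 via lambda: add 1.
From 1 via lambda: add 12.
From 12 via lambda: add 8.
From 8 via lambda: add 13.
No new states can be added; the closed set is {1, 3, 7, 8, 11, 12, 13}.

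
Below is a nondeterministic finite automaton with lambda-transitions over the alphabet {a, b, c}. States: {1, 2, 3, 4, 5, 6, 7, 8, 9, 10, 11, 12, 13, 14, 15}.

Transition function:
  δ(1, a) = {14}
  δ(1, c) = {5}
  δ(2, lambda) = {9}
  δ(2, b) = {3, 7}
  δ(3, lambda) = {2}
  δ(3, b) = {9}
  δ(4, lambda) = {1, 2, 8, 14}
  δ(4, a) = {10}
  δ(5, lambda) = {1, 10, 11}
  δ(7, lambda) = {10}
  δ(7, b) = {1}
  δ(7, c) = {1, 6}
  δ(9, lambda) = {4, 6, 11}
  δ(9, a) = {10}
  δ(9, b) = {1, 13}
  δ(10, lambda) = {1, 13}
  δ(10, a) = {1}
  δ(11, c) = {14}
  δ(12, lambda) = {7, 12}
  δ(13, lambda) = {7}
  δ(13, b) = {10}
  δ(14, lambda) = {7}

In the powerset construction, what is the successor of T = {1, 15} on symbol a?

{1, 7, 10, 13, 14}

1 on a → {14}.
No a-transition from 15.
Union after reading a: {14}.
Now take the lambda-closure:
From 14 via lambda: add 7.
From 7 via lambda: add 10.
From 10 via lambda: add 1, 13.
No new states can be added; the closed set is {1, 7, 10, 13, 14}.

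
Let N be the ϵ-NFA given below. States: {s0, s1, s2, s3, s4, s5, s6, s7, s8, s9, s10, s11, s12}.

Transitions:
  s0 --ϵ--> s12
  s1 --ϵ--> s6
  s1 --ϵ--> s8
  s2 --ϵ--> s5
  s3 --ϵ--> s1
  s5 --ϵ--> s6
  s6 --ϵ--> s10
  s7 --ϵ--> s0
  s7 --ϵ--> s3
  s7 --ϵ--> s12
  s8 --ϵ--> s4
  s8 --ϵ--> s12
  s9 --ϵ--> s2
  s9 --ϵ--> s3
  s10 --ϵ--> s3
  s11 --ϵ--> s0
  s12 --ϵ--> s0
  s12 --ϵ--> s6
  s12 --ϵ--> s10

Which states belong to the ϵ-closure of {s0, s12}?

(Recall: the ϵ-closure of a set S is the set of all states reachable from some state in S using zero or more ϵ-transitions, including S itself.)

Start with {s0, s12}.
From s12 via ϵ: add s6, s10.
From s10 via ϵ: add s3.
From s3 via ϵ: add s1.
From s1 via ϵ: add s8.
From s8 via ϵ: add s4.
No new states can be added; the closed set is {s0, s1, s3, s4, s6, s8, s10, s12}.

{s0, s1, s3, s4, s6, s8, s10, s12}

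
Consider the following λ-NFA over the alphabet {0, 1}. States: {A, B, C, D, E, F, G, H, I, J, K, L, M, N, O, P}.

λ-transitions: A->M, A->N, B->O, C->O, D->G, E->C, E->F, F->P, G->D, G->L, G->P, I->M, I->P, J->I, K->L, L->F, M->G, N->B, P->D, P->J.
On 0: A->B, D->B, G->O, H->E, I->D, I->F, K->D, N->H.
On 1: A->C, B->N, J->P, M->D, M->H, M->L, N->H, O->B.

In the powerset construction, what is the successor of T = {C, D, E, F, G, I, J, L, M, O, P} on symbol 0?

D on 0 → {B}.
G on 0 → {O}.
I on 0 → {D, F}.
No 0-transition from C, E, F, J, L, M, O, P.
Union after reading 0: {B, D, F, O}.
Now take the λ-closure:
From D via λ: add G.
From F via λ: add P.
From G via λ: add L.
From P via λ: add J.
From J via λ: add I.
From I via λ: add M.
No new states can be added; the closed set is {B, D, F, G, I, J, L, M, O, P}.

{B, D, F, G, I, J, L, M, O, P}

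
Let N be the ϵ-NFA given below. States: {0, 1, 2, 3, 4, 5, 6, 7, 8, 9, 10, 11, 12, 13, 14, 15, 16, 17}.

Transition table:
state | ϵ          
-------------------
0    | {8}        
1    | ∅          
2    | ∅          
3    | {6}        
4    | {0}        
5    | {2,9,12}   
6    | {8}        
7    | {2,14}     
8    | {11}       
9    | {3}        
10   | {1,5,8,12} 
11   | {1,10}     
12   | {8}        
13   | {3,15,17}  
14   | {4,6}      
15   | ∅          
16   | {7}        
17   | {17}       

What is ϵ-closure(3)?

Start with {3}.
From 3 via ϵ: add 6.
From 6 via ϵ: add 8.
From 8 via ϵ: add 11.
From 11 via ϵ: add 1, 10.
From 10 via ϵ: add 5, 12.
From 5 via ϵ: add 2, 9.
No new states can be added; the closed set is {1, 2, 3, 5, 6, 8, 9, 10, 11, 12}.

{1, 2, 3, 5, 6, 8, 9, 10, 11, 12}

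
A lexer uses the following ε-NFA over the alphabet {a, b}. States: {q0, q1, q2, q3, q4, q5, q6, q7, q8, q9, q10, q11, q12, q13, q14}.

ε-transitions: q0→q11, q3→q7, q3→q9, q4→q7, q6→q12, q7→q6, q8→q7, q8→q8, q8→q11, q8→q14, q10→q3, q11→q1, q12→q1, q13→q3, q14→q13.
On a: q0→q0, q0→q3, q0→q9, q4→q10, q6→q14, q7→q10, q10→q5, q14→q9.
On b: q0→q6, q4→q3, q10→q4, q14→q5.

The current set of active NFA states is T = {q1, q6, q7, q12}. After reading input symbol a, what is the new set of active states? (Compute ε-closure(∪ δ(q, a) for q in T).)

q6 on a → {q14}.
q7 on a → {q10}.
No a-transition from q1, q12.
Union after reading a: {q10, q14}.
Now take the ε-closure:
From q10 via ε: add q3.
From q14 via ε: add q13.
From q3 via ε: add q7, q9.
From q7 via ε: add q6.
From q6 via ε: add q12.
From q12 via ε: add q1.
No new states can be added; the closed set is {q1, q3, q6, q7, q9, q10, q12, q13, q14}.

{q1, q3, q6, q7, q9, q10, q12, q13, q14}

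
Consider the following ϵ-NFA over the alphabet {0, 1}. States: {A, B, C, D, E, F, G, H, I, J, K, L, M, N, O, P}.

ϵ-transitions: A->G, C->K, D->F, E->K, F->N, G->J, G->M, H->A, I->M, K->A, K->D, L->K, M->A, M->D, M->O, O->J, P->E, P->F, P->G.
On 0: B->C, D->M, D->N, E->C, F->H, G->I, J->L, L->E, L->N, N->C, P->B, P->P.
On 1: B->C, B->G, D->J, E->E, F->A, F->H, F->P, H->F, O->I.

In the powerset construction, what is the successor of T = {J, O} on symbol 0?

J on 0 → {L}.
No 0-transition from O.
Union after reading 0: {L}.
Now take the ϵ-closure:
From L via ϵ: add K.
From K via ϵ: add A, D.
From A via ϵ: add G.
From D via ϵ: add F.
From F via ϵ: add N.
From G via ϵ: add J, M.
From M via ϵ: add O.
No new states can be added; the closed set is {A, D, F, G, J, K, L, M, N, O}.

{A, D, F, G, J, K, L, M, N, O}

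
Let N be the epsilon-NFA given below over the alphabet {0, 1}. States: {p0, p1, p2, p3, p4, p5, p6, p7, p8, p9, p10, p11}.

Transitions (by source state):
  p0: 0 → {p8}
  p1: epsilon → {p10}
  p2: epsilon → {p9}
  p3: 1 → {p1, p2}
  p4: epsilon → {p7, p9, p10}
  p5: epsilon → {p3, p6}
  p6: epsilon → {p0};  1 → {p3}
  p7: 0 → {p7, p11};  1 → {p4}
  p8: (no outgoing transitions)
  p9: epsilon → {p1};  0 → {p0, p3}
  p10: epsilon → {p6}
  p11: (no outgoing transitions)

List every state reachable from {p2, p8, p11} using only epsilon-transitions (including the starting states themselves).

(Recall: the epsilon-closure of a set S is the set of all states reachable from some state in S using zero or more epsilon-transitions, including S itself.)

Start with {p2, p8, p11}.
From p2 via epsilon: add p9.
From p9 via epsilon: add p1.
From p1 via epsilon: add p10.
From p10 via epsilon: add p6.
From p6 via epsilon: add p0.
No new states can be added; the closed set is {p0, p1, p2, p6, p8, p9, p10, p11}.

{p0, p1, p2, p6, p8, p9, p10, p11}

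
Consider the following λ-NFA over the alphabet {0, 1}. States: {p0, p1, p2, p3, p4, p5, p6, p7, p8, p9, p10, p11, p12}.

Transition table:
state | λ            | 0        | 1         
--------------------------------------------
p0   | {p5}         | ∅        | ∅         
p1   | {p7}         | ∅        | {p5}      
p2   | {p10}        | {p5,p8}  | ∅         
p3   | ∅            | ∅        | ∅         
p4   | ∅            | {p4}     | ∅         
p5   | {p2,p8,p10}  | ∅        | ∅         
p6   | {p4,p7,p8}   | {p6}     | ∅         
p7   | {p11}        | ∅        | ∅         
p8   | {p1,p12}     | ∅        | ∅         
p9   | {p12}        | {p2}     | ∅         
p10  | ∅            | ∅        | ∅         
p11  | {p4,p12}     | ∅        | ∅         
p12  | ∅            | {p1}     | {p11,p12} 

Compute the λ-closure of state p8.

Start with {p8}.
From p8 via λ: add p1, p12.
From p1 via λ: add p7.
From p7 via λ: add p11.
From p11 via λ: add p4.
No new states can be added; the closed set is {p1, p4, p7, p8, p11, p12}.

{p1, p4, p7, p8, p11, p12}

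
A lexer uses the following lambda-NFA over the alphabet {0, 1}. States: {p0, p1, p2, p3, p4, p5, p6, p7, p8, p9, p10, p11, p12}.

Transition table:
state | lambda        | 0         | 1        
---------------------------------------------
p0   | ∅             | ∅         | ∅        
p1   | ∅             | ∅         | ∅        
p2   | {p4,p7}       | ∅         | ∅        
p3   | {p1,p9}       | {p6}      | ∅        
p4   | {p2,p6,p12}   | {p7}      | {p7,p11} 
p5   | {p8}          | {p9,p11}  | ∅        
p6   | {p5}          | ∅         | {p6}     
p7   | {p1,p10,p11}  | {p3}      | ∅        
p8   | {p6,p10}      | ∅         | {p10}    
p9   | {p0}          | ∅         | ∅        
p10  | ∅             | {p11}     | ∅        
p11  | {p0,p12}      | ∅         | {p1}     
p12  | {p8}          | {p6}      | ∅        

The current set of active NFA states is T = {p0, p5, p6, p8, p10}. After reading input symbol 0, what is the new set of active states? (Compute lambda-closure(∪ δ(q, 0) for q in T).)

p5 on 0 → {p9, p11}.
p10 on 0 → {p11}.
No 0-transition from p0, p6, p8.
Union after reading 0: {p9, p11}.
Now take the lambda-closure:
From p9 via lambda: add p0.
From p11 via lambda: add p12.
From p12 via lambda: add p8.
From p8 via lambda: add p6, p10.
From p6 via lambda: add p5.
No new states can be added; the closed set is {p0, p5, p6, p8, p9, p10, p11, p12}.

{p0, p5, p6, p8, p9, p10, p11, p12}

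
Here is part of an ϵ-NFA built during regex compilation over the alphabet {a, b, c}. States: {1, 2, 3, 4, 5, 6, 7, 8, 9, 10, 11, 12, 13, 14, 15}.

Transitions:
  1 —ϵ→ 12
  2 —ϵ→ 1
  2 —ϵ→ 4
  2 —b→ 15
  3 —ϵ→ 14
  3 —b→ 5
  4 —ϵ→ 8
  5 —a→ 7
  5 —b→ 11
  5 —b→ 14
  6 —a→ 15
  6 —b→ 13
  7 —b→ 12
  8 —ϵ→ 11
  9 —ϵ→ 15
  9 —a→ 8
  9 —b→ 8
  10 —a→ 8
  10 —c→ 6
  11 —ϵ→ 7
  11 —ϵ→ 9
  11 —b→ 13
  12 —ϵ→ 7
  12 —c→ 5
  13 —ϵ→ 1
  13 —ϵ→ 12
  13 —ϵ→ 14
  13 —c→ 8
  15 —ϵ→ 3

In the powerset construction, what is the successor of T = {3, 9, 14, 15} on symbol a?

{3, 7, 8, 9, 11, 14, 15}

9 on a → {8}.
No a-transition from 3, 14, 15.
Union after reading a: {8}.
Now take the ϵ-closure:
From 8 via ϵ: add 11.
From 11 via ϵ: add 7, 9.
From 9 via ϵ: add 15.
From 15 via ϵ: add 3.
From 3 via ϵ: add 14.
No new states can be added; the closed set is {3, 7, 8, 9, 11, 14, 15}.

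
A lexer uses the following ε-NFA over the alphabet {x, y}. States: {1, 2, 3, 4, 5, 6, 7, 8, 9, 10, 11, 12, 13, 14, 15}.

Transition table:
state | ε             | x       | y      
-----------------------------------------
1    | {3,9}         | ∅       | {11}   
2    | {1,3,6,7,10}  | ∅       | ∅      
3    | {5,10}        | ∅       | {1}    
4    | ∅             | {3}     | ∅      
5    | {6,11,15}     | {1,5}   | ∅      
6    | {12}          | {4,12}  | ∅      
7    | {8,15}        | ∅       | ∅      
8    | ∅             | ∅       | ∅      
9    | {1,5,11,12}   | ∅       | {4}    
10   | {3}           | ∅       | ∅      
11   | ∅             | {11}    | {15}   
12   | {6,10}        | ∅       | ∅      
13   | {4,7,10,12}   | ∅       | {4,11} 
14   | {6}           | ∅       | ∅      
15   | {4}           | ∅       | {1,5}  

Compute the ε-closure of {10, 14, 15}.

{3, 4, 5, 6, 10, 11, 12, 14, 15}

Start with {10, 14, 15}.
From 10 via ε: add 3.
From 14 via ε: add 6.
From 15 via ε: add 4.
From 3 via ε: add 5.
From 6 via ε: add 12.
From 5 via ε: add 11.
No new states can be added; the closed set is {3, 4, 5, 6, 10, 11, 12, 14, 15}.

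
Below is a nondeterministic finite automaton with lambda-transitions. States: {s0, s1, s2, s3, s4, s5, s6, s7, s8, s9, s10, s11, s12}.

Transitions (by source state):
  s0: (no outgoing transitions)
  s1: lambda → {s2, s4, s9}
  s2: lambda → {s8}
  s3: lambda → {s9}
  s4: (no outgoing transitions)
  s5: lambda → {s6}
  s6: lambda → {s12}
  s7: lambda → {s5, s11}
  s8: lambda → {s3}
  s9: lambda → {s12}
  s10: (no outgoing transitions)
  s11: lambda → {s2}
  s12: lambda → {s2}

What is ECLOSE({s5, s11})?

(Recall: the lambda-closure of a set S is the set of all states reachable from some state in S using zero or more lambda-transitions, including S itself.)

{s2, s3, s5, s6, s8, s9, s11, s12}

Start with {s5, s11}.
From s5 via lambda: add s6.
From s11 via lambda: add s2.
From s2 via lambda: add s8.
From s6 via lambda: add s12.
From s8 via lambda: add s3.
From s3 via lambda: add s9.
No new states can be added; the closed set is {s2, s3, s5, s6, s8, s9, s11, s12}.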